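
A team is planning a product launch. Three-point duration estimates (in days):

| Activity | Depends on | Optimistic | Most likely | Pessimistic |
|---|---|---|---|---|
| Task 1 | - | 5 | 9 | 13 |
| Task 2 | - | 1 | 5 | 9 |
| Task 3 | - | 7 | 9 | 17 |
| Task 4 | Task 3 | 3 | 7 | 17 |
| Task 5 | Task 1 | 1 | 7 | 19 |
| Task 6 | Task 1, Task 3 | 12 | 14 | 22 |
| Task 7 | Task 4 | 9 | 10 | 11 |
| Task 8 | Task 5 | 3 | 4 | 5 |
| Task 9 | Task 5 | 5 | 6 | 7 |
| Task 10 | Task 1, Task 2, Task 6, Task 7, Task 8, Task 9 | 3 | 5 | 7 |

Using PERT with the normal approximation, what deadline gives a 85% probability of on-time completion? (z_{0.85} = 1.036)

36.1 days

te_Task 1 = (5 + 4·9 + 13)/6 = 54/6 = 9; σ²_Task 1 = ((13−5)/6)² = 1.778
te_Task 2 = (1 + 4·5 + 9)/6 = 30/6 = 5; σ²_Task 2 = ((9−1)/6)² = 1.778
te_Task 3 = (7 + 4·9 + 17)/6 = 60/6 = 10; σ²_Task 3 = ((17−7)/6)² = 2.778
te_Task 4 = (3 + 4·7 + 17)/6 = 48/6 = 8; σ²_Task 4 = ((17−3)/6)² = 5.444
te_Task 5 = (1 + 4·7 + 19)/6 = 48/6 = 8; σ²_Task 5 = ((19−1)/6)² = 9.000
te_Task 6 = (12 + 4·14 + 22)/6 = 90/6 = 15; σ²_Task 6 = ((22−12)/6)² = 2.778
te_Task 7 = (9 + 4·10 + 11)/6 = 60/6 = 10; σ²_Task 7 = ((11−9)/6)² = 0.111
te_Task 8 = (3 + 4·4 + 5)/6 = 24/6 = 4; σ²_Task 8 = ((5−3)/6)² = 0.111
te_Task 9 = (5 + 4·6 + 7)/6 = 36/6 = 6; σ²_Task 9 = ((7−5)/6)² = 0.111
te_Task 10 = (3 + 4·5 + 7)/6 = 30/6 = 5; σ²_Task 10 = ((7−3)/6)² = 0.444

Forward pass:
ES_Task 1 = 0; EF_Task 1 = 9
ES_Task 2 = 0; EF_Task 2 = 5
ES_Task 3 = 0; EF_Task 3 = 10
ES_Task 4 = 10; EF_Task 4 = 10+8 = 18
ES_Task 5 = 9; EF_Task 5 = 9+8 = 17
ES_Task 6 = max(EF_Task 1=9, EF_Task 3=10) = 10; EF_Task 6 = 10+15 = 25
ES_Task 7 = 18; EF_Task 7 = 18+10 = 28
ES_Task 8 = 17; EF_Task 8 = 17+4 = 21
ES_Task 9 = 17; EF_Task 9 = 17+6 = 23
ES_Task 10 = max(EF_Task 1=9, EF_Task 2=5, EF_Task 6=25, EF_Task 7=28, EF_Task 8=21, EF_Task 9=23) = 28; EF_Task 10 = 28+5 = 33
Expected project duration μ = 33 days. Critical path: Task 3 → Task 4 → Task 7 → Task 10.

Variance along critical path = 2.778 + 5.444 + 0.111 + 0.444 = 8.778; σ = 2.963 days.
D = μ + z·σ = 33 + 1.036·2.963 = 36.1 days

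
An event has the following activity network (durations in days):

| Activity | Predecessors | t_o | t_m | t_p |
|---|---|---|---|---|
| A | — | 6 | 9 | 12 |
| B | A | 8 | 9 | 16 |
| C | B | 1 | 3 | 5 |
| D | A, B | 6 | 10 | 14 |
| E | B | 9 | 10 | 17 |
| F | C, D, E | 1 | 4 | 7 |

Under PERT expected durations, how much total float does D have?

te_A = (6 + 4·9 + 12)/6 = 54/6 = 9
te_B = (8 + 4·9 + 16)/6 = 60/6 = 10
te_C = (1 + 4·3 + 5)/6 = 18/6 = 3
te_D = (6 + 4·10 + 14)/6 = 60/6 = 10
te_E = (9 + 4·10 + 17)/6 = 66/6 = 11
te_F = (1 + 4·4 + 7)/6 = 24/6 = 4

Forward pass:
ES_A = 0; EF_A = 9
ES_B = 9; EF_B = 9+10 = 19
ES_C = 19; EF_C = 19+3 = 22
ES_D = max(EF_A=9, EF_B=19) = 19; EF_D = 19+10 = 29
ES_E = 19; EF_E = 19+11 = 30
ES_F = max(EF_C=22, EF_D=29, EF_E=30) = 30; EF_F = 30+4 = 34
Expected project duration μ = 34 days. Critical path: A → B → E → F.

Backward pass:
LF_F = 34; LS_F = 34−4 = 30
LF_E = LS_F = 30; LS_E = 30−11 = 19
LF_D = LS_F = 30; LS_D = 30−10 = 20
LF_C = LS_F = 30; LS_C = 30−3 = 27
LF_B = min(LS_C=27, LS_D=20, LS_E=19) = 19; LS_B = 19−10 = 9
LF_A = min(LS_B=9, LS_D=20) = 9; LS_A = 9−9 = 0
Slack_D = LS_D − ES_D = 20 − 19 = 1

1 days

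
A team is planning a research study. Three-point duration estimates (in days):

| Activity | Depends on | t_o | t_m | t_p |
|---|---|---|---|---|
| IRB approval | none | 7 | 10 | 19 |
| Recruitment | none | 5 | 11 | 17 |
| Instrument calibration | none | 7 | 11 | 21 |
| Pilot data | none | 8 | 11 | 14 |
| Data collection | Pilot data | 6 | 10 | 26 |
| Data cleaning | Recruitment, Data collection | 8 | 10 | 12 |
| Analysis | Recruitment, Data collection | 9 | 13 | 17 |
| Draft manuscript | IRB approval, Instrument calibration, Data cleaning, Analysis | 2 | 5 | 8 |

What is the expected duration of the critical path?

te_IRB approval = (7 + 4·10 + 19)/6 = 66/6 = 11
te_Recruitment = (5 + 4·11 + 17)/6 = 66/6 = 11
te_Instrument calibration = (7 + 4·11 + 21)/6 = 72/6 = 12
te_Pilot data = (8 + 4·11 + 14)/6 = 66/6 = 11
te_Data collection = (6 + 4·10 + 26)/6 = 72/6 = 12
te_Data cleaning = (8 + 4·10 + 12)/6 = 60/6 = 10
te_Analysis = (9 + 4·13 + 17)/6 = 78/6 = 13
te_Draft manuscript = (2 + 4·5 + 8)/6 = 30/6 = 5

Forward pass:
ES_IRB approval = 0; EF_IRB approval = 11
ES_Recruitment = 0; EF_Recruitment = 11
ES_Instrument calibration = 0; EF_Instrument calibration = 12
ES_Pilot data = 0; EF_Pilot data = 11
ES_Data collection = 11; EF_Data collection = 11+12 = 23
ES_Data cleaning = max(EF_Recruitment=11, EF_Data collection=23) = 23; EF_Data cleaning = 23+10 = 33
ES_Analysis = max(EF_Recruitment=11, EF_Data collection=23) = 23; EF_Analysis = 23+13 = 36
ES_Draft manuscript = max(EF_IRB approval=11, EF_Instrument calibration=12, EF_Data cleaning=33, EF_Analysis=36) = 36; EF_Draft manuscript = 36+5 = 41
Expected project duration μ = 41 days. Critical path: Pilot data → Data collection → Analysis → Draft manuscript.

41 days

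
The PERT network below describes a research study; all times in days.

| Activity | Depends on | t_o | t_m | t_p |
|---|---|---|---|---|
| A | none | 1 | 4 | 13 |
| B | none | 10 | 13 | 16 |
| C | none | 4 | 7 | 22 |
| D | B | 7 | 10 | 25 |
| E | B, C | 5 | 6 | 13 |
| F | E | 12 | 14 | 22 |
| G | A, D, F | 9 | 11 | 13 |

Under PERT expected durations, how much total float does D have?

10 days

te_A = (1 + 4·4 + 13)/6 = 30/6 = 5
te_B = (10 + 4·13 + 16)/6 = 78/6 = 13
te_C = (4 + 4·7 + 22)/6 = 54/6 = 9
te_D = (7 + 4·10 + 25)/6 = 72/6 = 12
te_E = (5 + 4·6 + 13)/6 = 42/6 = 7
te_F = (12 + 4·14 + 22)/6 = 90/6 = 15
te_G = (9 + 4·11 + 13)/6 = 66/6 = 11

Forward pass:
ES_A = 0; EF_A = 5
ES_B = 0; EF_B = 13
ES_C = 0; EF_C = 9
ES_D = 13; EF_D = 13+12 = 25
ES_E = max(EF_B=13, EF_C=9) = 13; EF_E = 13+7 = 20
ES_F = 20; EF_F = 20+15 = 35
ES_G = max(EF_A=5, EF_D=25, EF_F=35) = 35; EF_G = 35+11 = 46
Expected project duration μ = 46 days. Critical path: B → E → F → G.

Backward pass:
LF_G = 46; LS_G = 46−11 = 35
LF_F = LS_G = 35; LS_F = 35−15 = 20
LF_E = LS_F = 20; LS_E = 20−7 = 13
LF_D = LS_G = 35; LS_D = 35−12 = 23
LF_C = LS_E = 13; LS_C = 13−9 = 4
LF_B = min(LS_D=23, LS_E=13) = 13; LS_B = 13−13 = 0
LF_A = LS_G = 35; LS_A = 35−5 = 30
Slack_D = LS_D − ES_D = 23 − 13 = 10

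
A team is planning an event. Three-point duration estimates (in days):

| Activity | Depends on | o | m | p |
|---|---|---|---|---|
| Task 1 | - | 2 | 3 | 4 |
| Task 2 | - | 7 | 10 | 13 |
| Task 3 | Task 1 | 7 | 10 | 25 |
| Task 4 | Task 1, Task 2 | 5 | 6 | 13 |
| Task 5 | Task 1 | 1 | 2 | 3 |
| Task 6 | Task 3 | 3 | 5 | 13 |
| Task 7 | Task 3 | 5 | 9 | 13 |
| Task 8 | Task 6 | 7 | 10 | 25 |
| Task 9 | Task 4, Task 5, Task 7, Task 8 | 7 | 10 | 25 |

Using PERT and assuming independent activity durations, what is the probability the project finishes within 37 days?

0.072

te_Task 1 = (2 + 4·3 + 4)/6 = 18/6 = 3; σ²_Task 1 = ((4−2)/6)² = 0.111
te_Task 2 = (7 + 4·10 + 13)/6 = 60/6 = 10; σ²_Task 2 = ((13−7)/6)² = 1.000
te_Task 3 = (7 + 4·10 + 25)/6 = 72/6 = 12; σ²_Task 3 = ((25−7)/6)² = 9.000
te_Task 4 = (5 + 4·6 + 13)/6 = 42/6 = 7; σ²_Task 4 = ((13−5)/6)² = 1.778
te_Task 5 = (1 + 4·2 + 3)/6 = 12/6 = 2; σ²_Task 5 = ((3−1)/6)² = 0.111
te_Task 6 = (3 + 4·5 + 13)/6 = 36/6 = 6; σ²_Task 6 = ((13−3)/6)² = 2.778
te_Task 7 = (5 + 4·9 + 13)/6 = 54/6 = 9; σ²_Task 7 = ((13−5)/6)² = 1.778
te_Task 8 = (7 + 4·10 + 25)/6 = 72/6 = 12; σ²_Task 8 = ((25−7)/6)² = 9.000
te_Task 9 = (7 + 4·10 + 25)/6 = 72/6 = 12; σ²_Task 9 = ((25−7)/6)² = 9.000

Forward pass:
ES_Task 1 = 0; EF_Task 1 = 3
ES_Task 2 = 0; EF_Task 2 = 10
ES_Task 3 = 3; EF_Task 3 = 3+12 = 15
ES_Task 4 = max(EF_Task 1=3, EF_Task 2=10) = 10; EF_Task 4 = 10+7 = 17
ES_Task 5 = 3; EF_Task 5 = 3+2 = 5
ES_Task 6 = 15; EF_Task 6 = 15+6 = 21
ES_Task 7 = 15; EF_Task 7 = 15+9 = 24
ES_Task 8 = 21; EF_Task 8 = 21+12 = 33
ES_Task 9 = max(EF_Task 4=17, EF_Task 5=5, EF_Task 7=24, EF_Task 8=33) = 33; EF_Task 9 = 33+12 = 45
Expected project duration μ = 45 days. Critical path: Task 1 → Task 3 → Task 6 → Task 8 → Task 9.

Variance along critical path = 0.111 + 9.000 + 2.778 + 9.000 + 9.000 = 29.889; σ = √29.889 = 5.467 days.
Z = (37 − 45) / 5.467 = -1.463
P(T ≤ 37) = Φ(-1.463) ≈ 0.072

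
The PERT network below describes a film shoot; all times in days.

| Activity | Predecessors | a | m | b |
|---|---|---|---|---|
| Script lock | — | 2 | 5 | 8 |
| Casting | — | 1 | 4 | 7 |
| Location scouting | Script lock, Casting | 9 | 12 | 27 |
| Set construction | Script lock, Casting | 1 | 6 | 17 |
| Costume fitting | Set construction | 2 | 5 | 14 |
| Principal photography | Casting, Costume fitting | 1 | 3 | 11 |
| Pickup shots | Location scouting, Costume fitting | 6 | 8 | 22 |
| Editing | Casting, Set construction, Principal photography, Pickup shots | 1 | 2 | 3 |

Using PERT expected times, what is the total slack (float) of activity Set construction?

te_Script lock = (2 + 4·5 + 8)/6 = 30/6 = 5
te_Casting = (1 + 4·4 + 7)/6 = 24/6 = 4
te_Location scouting = (9 + 4·12 + 27)/6 = 84/6 = 14
te_Set construction = (1 + 4·6 + 17)/6 = 42/6 = 7
te_Costume fitting = (2 + 4·5 + 14)/6 = 36/6 = 6
te_Principal photography = (1 + 4·3 + 11)/6 = 24/6 = 4
te_Pickup shots = (6 + 4·8 + 22)/6 = 60/6 = 10
te_Editing = (1 + 4·2 + 3)/6 = 12/6 = 2

Forward pass:
ES_Script lock = 0; EF_Script lock = 5
ES_Casting = 0; EF_Casting = 4
ES_Location scouting = max(EF_Script lock=5, EF_Casting=4) = 5; EF_Location scouting = 5+14 = 19
ES_Set construction = max(EF_Script lock=5, EF_Casting=4) = 5; EF_Set construction = 5+7 = 12
ES_Costume fitting = 12; EF_Costume fitting = 12+6 = 18
ES_Principal photography = max(EF_Casting=4, EF_Costume fitting=18) = 18; EF_Principal photography = 18+4 = 22
ES_Pickup shots = max(EF_Location scouting=19, EF_Costume fitting=18) = 19; EF_Pickup shots = 19+10 = 29
ES_Editing = max(EF_Casting=4, EF_Set construction=12, EF_Principal photography=22, EF_Pickup shots=29) = 29; EF_Editing = 29+2 = 31
Expected project duration μ = 31 days. Critical path: Script lock → Location scouting → Pickup shots → Editing.

Backward pass:
LF_Editing = 31; LS_Editing = 31−2 = 29
LF_Pickup shots = LS_Editing = 29; LS_Pickup shots = 29−10 = 19
LF_Principal photography = LS_Editing = 29; LS_Principal photography = 29−4 = 25
LF_Costume fitting = min(LS_Principal photography=25, LS_Pickup shots=19) = 19; LS_Costume fitting = 19−6 = 13
LF_Set construction = min(LS_Costume fitting=13, LS_Editing=29) = 13; LS_Set construction = 13−7 = 6
LF_Location scouting = LS_Pickup shots = 19; LS_Location scouting = 19−14 = 5
LF_Casting = min(LS_Location scouting=5, LS_Set construction=6, LS_Principal photography=25, LS_Editing=29) = 5; LS_Casting = 5−4 = 1
LF_Script lock = min(LS_Location scouting=5, LS_Set construction=6) = 5; LS_Script lock = 5−5 = 0
Slack_Set construction = LS_Set construction − ES_Set construction = 6 − 5 = 1

1 days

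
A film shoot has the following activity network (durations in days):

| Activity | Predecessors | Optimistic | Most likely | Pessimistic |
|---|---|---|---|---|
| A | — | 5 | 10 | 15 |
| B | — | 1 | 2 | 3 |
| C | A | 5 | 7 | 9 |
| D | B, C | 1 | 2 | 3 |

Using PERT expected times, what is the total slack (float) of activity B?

te_A = (5 + 4·10 + 15)/6 = 60/6 = 10
te_B = (1 + 4·2 + 3)/6 = 12/6 = 2
te_C = (5 + 4·7 + 9)/6 = 42/6 = 7
te_D = (1 + 4·2 + 3)/6 = 12/6 = 2

Forward pass:
ES_A = 0; EF_A = 10
ES_B = 0; EF_B = 2
ES_C = 10; EF_C = 10+7 = 17
ES_D = max(EF_B=2, EF_C=17) = 17; EF_D = 17+2 = 19
Expected project duration μ = 19 days. Critical path: A → C → D.

Backward pass:
LF_D = 19; LS_D = 19−2 = 17
LF_C = LS_D = 17; LS_C = 17−7 = 10
LF_B = LS_D = 17; LS_B = 17−2 = 15
LF_A = LS_C = 10; LS_A = 10−10 = 0
Slack_B = LS_B − ES_B = 15 − 0 = 15

15 days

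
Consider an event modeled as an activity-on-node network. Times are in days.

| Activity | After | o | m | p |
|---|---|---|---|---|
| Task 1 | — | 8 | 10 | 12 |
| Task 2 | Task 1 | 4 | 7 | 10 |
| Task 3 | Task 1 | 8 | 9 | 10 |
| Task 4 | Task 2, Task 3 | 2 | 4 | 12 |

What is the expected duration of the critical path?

24 days

te_Task 1 = (8 + 4·10 + 12)/6 = 60/6 = 10
te_Task 2 = (4 + 4·7 + 10)/6 = 42/6 = 7
te_Task 3 = (8 + 4·9 + 10)/6 = 54/6 = 9
te_Task 4 = (2 + 4·4 + 12)/6 = 30/6 = 5

Forward pass:
ES_Task 1 = 0; EF_Task 1 = 10
ES_Task 2 = 10; EF_Task 2 = 10+7 = 17
ES_Task 3 = 10; EF_Task 3 = 10+9 = 19
ES_Task 4 = max(EF_Task 2=17, EF_Task 3=19) = 19; EF_Task 4 = 19+5 = 24
Expected project duration μ = 24 days. Critical path: Task 1 → Task 3 → Task 4.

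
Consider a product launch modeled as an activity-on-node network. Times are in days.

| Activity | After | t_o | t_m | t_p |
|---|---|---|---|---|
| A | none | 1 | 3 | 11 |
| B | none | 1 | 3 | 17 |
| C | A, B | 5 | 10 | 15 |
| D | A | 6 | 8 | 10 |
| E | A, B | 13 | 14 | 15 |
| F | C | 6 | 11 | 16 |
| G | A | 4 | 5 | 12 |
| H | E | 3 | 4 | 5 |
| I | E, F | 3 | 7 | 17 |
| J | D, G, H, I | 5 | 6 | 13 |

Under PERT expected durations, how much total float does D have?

te_A = (1 + 4·3 + 11)/6 = 24/6 = 4
te_B = (1 + 4·3 + 17)/6 = 30/6 = 5
te_C = (5 + 4·10 + 15)/6 = 60/6 = 10
te_D = (6 + 4·8 + 10)/6 = 48/6 = 8
te_E = (13 + 4·14 + 15)/6 = 84/6 = 14
te_F = (6 + 4·11 + 16)/6 = 66/6 = 11
te_G = (4 + 4·5 + 12)/6 = 36/6 = 6
te_H = (3 + 4·4 + 5)/6 = 24/6 = 4
te_I = (3 + 4·7 + 17)/6 = 48/6 = 8
te_J = (5 + 4·6 + 13)/6 = 42/6 = 7

Forward pass:
ES_A = 0; EF_A = 4
ES_B = 0; EF_B = 5
ES_C = max(EF_A=4, EF_B=5) = 5; EF_C = 5+10 = 15
ES_D = 4; EF_D = 4+8 = 12
ES_E = max(EF_A=4, EF_B=5) = 5; EF_E = 5+14 = 19
ES_F = 15; EF_F = 15+11 = 26
ES_G = 4; EF_G = 4+6 = 10
ES_H = 19; EF_H = 19+4 = 23
ES_I = max(EF_E=19, EF_F=26) = 26; EF_I = 26+8 = 34
ES_J = max(EF_D=12, EF_G=10, EF_H=23, EF_I=34) = 34; EF_J = 34+7 = 41
Expected project duration μ = 41 days. Critical path: B → C → F → I → J.

Backward pass:
LF_J = 41; LS_J = 41−7 = 34
LF_I = LS_J = 34; LS_I = 34−8 = 26
LF_H = LS_J = 34; LS_H = 34−4 = 30
LF_G = LS_J = 34; LS_G = 34−6 = 28
LF_F = LS_I = 26; LS_F = 26−11 = 15
LF_E = min(LS_H=30, LS_I=26) = 26; LS_E = 26−14 = 12
LF_D = LS_J = 34; LS_D = 34−8 = 26
LF_C = LS_F = 15; LS_C = 15−10 = 5
LF_B = min(LS_C=5, LS_E=12) = 5; LS_B = 5−5 = 0
LF_A = min(LS_C=5, LS_D=26, LS_E=12, LS_G=28) = 5; LS_A = 5−4 = 1
Slack_D = LS_D − ES_D = 26 − 4 = 22

22 days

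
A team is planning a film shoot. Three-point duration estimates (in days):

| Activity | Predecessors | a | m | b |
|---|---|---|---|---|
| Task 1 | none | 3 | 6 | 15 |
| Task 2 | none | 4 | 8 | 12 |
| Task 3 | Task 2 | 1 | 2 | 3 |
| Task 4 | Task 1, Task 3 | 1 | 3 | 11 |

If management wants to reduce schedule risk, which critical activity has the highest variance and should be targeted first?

te_Task 1 = (3 + 4·6 + 15)/6 = 42/6 = 7; σ²_Task 1 = ((15−3)/6)² = 4.000
te_Task 2 = (4 + 4·8 + 12)/6 = 48/6 = 8; σ²_Task 2 = ((12−4)/6)² = 1.778
te_Task 3 = (1 + 4·2 + 3)/6 = 12/6 = 2; σ²_Task 3 = ((3−1)/6)² = 0.111
te_Task 4 = (1 + 4·3 + 11)/6 = 24/6 = 4; σ²_Task 4 = ((11−1)/6)² = 2.778

Forward pass:
ES_Task 1 = 0; EF_Task 1 = 7
ES_Task 2 = 0; EF_Task 2 = 8
ES_Task 3 = 8; EF_Task 3 = 8+2 = 10
ES_Task 4 = max(EF_Task 1=7, EF_Task 3=10) = 10; EF_Task 4 = 10+4 = 14
Expected project duration μ = 14 days. Critical path: Task 2 → Task 3 → Task 4.

Variances on critical path: σ²_Task 2=1.778, σ²_Task 3=0.111, σ²_Task 4=2.778.
Largest is σ²_Task 4 = 2.778.

Task 4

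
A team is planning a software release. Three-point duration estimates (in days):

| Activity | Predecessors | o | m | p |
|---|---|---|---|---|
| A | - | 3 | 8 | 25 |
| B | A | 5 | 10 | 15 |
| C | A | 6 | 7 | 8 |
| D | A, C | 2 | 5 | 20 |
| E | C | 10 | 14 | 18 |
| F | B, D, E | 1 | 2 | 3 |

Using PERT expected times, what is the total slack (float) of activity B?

11 days

te_A = (3 + 4·8 + 25)/6 = 60/6 = 10
te_B = (5 + 4·10 + 15)/6 = 60/6 = 10
te_C = (6 + 4·7 + 8)/6 = 42/6 = 7
te_D = (2 + 4·5 + 20)/6 = 42/6 = 7
te_E = (10 + 4·14 + 18)/6 = 84/6 = 14
te_F = (1 + 4·2 + 3)/6 = 12/6 = 2

Forward pass:
ES_A = 0; EF_A = 10
ES_B = 10; EF_B = 10+10 = 20
ES_C = 10; EF_C = 10+7 = 17
ES_D = max(EF_A=10, EF_C=17) = 17; EF_D = 17+7 = 24
ES_E = 17; EF_E = 17+14 = 31
ES_F = max(EF_B=20, EF_D=24, EF_E=31) = 31; EF_F = 31+2 = 33
Expected project duration μ = 33 days. Critical path: A → C → E → F.

Backward pass:
LF_F = 33; LS_F = 33−2 = 31
LF_E = LS_F = 31; LS_E = 31−14 = 17
LF_D = LS_F = 31; LS_D = 31−7 = 24
LF_C = min(LS_D=24, LS_E=17) = 17; LS_C = 17−7 = 10
LF_B = LS_F = 31; LS_B = 31−10 = 21
LF_A = min(LS_B=21, LS_C=10, LS_D=24) = 10; LS_A = 10−10 = 0
Slack_B = LS_B − ES_B = 21 − 10 = 11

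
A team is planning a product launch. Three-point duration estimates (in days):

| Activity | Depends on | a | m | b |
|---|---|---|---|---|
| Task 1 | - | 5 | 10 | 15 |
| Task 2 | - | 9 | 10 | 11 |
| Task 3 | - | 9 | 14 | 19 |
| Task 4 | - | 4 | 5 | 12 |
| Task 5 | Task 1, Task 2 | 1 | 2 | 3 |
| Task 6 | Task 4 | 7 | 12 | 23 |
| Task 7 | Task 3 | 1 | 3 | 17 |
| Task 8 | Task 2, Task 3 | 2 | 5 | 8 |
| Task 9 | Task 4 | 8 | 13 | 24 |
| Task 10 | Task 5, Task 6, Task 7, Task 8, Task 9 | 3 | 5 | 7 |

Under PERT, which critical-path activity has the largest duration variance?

Task 9

te_Task 1 = (5 + 4·10 + 15)/6 = 60/6 = 10; σ²_Task 1 = ((15−5)/6)² = 2.778
te_Task 2 = (9 + 4·10 + 11)/6 = 60/6 = 10; σ²_Task 2 = ((11−9)/6)² = 0.111
te_Task 3 = (9 + 4·14 + 19)/6 = 84/6 = 14; σ²_Task 3 = ((19−9)/6)² = 2.778
te_Task 4 = (4 + 4·5 + 12)/6 = 36/6 = 6; σ²_Task 4 = ((12−4)/6)² = 1.778
te_Task 5 = (1 + 4·2 + 3)/6 = 12/6 = 2; σ²_Task 5 = ((3−1)/6)² = 0.111
te_Task 6 = (7 + 4·12 + 23)/6 = 78/6 = 13; σ²_Task 6 = ((23−7)/6)² = 7.111
te_Task 7 = (1 + 4·3 + 17)/6 = 30/6 = 5; σ²_Task 7 = ((17−1)/6)² = 7.111
te_Task 8 = (2 + 4·5 + 8)/6 = 30/6 = 5; σ²_Task 8 = ((8−2)/6)² = 1.000
te_Task 9 = (8 + 4·13 + 24)/6 = 84/6 = 14; σ²_Task 9 = ((24−8)/6)² = 7.111
te_Task 10 = (3 + 4·5 + 7)/6 = 30/6 = 5; σ²_Task 10 = ((7−3)/6)² = 0.444

Forward pass:
ES_Task 1 = 0; EF_Task 1 = 10
ES_Task 2 = 0; EF_Task 2 = 10
ES_Task 3 = 0; EF_Task 3 = 14
ES_Task 4 = 0; EF_Task 4 = 6
ES_Task 5 = max(EF_Task 1=10, EF_Task 2=10) = 10; EF_Task 5 = 10+2 = 12
ES_Task 6 = 6; EF_Task 6 = 6+13 = 19
ES_Task 7 = 14; EF_Task 7 = 14+5 = 19
ES_Task 8 = max(EF_Task 2=10, EF_Task 3=14) = 14; EF_Task 8 = 14+5 = 19
ES_Task 9 = 6; EF_Task 9 = 6+14 = 20
ES_Task 10 = max(EF_Task 5=12, EF_Task 6=19, EF_Task 7=19, EF_Task 8=19, EF_Task 9=20) = 20; EF_Task 10 = 20+5 = 25
Expected project duration μ = 25 days. Critical path: Task 4 → Task 9 → Task 10.

Variances on critical path: σ²_Task 4=1.778, σ²_Task 9=7.111, σ²_Task 10=0.444.
Largest is σ²_Task 9 = 7.111.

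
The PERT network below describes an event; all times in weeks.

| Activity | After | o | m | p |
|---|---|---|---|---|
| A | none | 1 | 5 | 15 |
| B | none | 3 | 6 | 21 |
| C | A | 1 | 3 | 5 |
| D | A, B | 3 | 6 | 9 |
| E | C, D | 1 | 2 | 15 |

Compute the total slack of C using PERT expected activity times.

te_A = (1 + 4·5 + 15)/6 = 36/6 = 6
te_B = (3 + 4·6 + 21)/6 = 48/6 = 8
te_C = (1 + 4·3 + 5)/6 = 18/6 = 3
te_D = (3 + 4·6 + 9)/6 = 36/6 = 6
te_E = (1 + 4·2 + 15)/6 = 24/6 = 4

Forward pass:
ES_A = 0; EF_A = 6
ES_B = 0; EF_B = 8
ES_C = 6; EF_C = 6+3 = 9
ES_D = max(EF_A=6, EF_B=8) = 8; EF_D = 8+6 = 14
ES_E = max(EF_C=9, EF_D=14) = 14; EF_E = 14+4 = 18
Expected project duration μ = 18 weeks. Critical path: B → D → E.

Backward pass:
LF_E = 18; LS_E = 18−4 = 14
LF_D = LS_E = 14; LS_D = 14−6 = 8
LF_C = LS_E = 14; LS_C = 14−3 = 11
LF_B = LS_D = 8; LS_B = 8−8 = 0
LF_A = min(LS_C=11, LS_D=8) = 8; LS_A = 8−6 = 2
Slack_C = LS_C − ES_C = 11 − 6 = 5

5 weeks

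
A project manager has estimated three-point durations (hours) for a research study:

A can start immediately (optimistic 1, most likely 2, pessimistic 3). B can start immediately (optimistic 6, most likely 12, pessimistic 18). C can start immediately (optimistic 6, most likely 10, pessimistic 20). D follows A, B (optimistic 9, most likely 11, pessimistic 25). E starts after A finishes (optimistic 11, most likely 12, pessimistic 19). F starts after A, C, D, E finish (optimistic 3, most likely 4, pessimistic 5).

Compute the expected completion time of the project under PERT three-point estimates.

te_A = (1 + 4·2 + 3)/6 = 12/6 = 2
te_B = (6 + 4·12 + 18)/6 = 72/6 = 12
te_C = (6 + 4·10 + 20)/6 = 66/6 = 11
te_D = (9 + 4·11 + 25)/6 = 78/6 = 13
te_E = (11 + 4·12 + 19)/6 = 78/6 = 13
te_F = (3 + 4·4 + 5)/6 = 24/6 = 4

Forward pass:
ES_A = 0; EF_A = 2
ES_B = 0; EF_B = 12
ES_C = 0; EF_C = 11
ES_D = max(EF_A=2, EF_B=12) = 12; EF_D = 12+13 = 25
ES_E = 2; EF_E = 2+13 = 15
ES_F = max(EF_A=2, EF_C=11, EF_D=25, EF_E=15) = 25; EF_F = 25+4 = 29
Expected project duration μ = 29 hours. Critical path: B → D → F.

29 hours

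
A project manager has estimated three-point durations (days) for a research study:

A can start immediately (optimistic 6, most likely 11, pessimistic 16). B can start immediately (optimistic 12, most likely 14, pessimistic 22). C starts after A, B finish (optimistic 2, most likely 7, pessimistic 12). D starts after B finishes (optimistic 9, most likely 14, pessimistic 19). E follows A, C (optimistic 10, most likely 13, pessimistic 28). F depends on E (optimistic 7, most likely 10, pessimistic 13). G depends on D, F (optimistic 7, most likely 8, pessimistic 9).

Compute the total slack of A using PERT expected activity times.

4 days

te_A = (6 + 4·11 + 16)/6 = 66/6 = 11
te_B = (12 + 4·14 + 22)/6 = 90/6 = 15
te_C = (2 + 4·7 + 12)/6 = 42/6 = 7
te_D = (9 + 4·14 + 19)/6 = 84/6 = 14
te_E = (10 + 4·13 + 28)/6 = 90/6 = 15
te_F = (7 + 4·10 + 13)/6 = 60/6 = 10
te_G = (7 + 4·8 + 9)/6 = 48/6 = 8

Forward pass:
ES_A = 0; EF_A = 11
ES_B = 0; EF_B = 15
ES_C = max(EF_A=11, EF_B=15) = 15; EF_C = 15+7 = 22
ES_D = 15; EF_D = 15+14 = 29
ES_E = max(EF_A=11, EF_C=22) = 22; EF_E = 22+15 = 37
ES_F = 37; EF_F = 37+10 = 47
ES_G = max(EF_D=29, EF_F=47) = 47; EF_G = 47+8 = 55
Expected project duration μ = 55 days. Critical path: B → C → E → F → G.

Backward pass:
LF_G = 55; LS_G = 55−8 = 47
LF_F = LS_G = 47; LS_F = 47−10 = 37
LF_E = LS_F = 37; LS_E = 37−15 = 22
LF_D = LS_G = 47; LS_D = 47−14 = 33
LF_C = LS_E = 22; LS_C = 22−7 = 15
LF_B = min(LS_C=15, LS_D=33) = 15; LS_B = 15−15 = 0
LF_A = min(LS_C=15, LS_E=22) = 15; LS_A = 15−11 = 4
Slack_A = LS_A − ES_A = 4 − 0 = 4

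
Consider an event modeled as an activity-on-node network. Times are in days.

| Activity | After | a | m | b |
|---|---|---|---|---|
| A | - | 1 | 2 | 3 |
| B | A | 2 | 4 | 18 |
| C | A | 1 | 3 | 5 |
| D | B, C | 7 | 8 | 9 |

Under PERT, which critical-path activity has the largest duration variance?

B

te_A = (1 + 4·2 + 3)/6 = 12/6 = 2; σ²_A = ((3−1)/6)² = 0.111
te_B = (2 + 4·4 + 18)/6 = 36/6 = 6; σ²_B = ((18−2)/6)² = 7.111
te_C = (1 + 4·3 + 5)/6 = 18/6 = 3; σ²_C = ((5−1)/6)² = 0.444
te_D = (7 + 4·8 + 9)/6 = 48/6 = 8; σ²_D = ((9−7)/6)² = 0.111

Forward pass:
ES_A = 0; EF_A = 2
ES_B = 2; EF_B = 2+6 = 8
ES_C = 2; EF_C = 2+3 = 5
ES_D = max(EF_B=8, EF_C=5) = 8; EF_D = 8+8 = 16
Expected project duration μ = 16 days. Critical path: A → B → D.

Variances on critical path: σ²_A=0.111, σ²_B=7.111, σ²_D=0.111.
Largest is σ²_B = 7.111.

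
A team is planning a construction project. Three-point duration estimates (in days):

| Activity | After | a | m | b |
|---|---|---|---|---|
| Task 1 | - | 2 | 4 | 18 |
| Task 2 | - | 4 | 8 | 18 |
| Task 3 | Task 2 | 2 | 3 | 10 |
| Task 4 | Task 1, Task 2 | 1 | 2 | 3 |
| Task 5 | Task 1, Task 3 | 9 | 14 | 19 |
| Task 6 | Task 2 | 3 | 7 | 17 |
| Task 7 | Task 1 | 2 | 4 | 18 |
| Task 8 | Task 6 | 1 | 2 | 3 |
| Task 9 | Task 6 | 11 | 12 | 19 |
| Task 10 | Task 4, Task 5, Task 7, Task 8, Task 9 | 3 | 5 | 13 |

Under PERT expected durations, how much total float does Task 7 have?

18 days

te_Task 1 = (2 + 4·4 + 18)/6 = 36/6 = 6
te_Task 2 = (4 + 4·8 + 18)/6 = 54/6 = 9
te_Task 3 = (2 + 4·3 + 10)/6 = 24/6 = 4
te_Task 4 = (1 + 4·2 + 3)/6 = 12/6 = 2
te_Task 5 = (9 + 4·14 + 19)/6 = 84/6 = 14
te_Task 6 = (3 + 4·7 + 17)/6 = 48/6 = 8
te_Task 7 = (2 + 4·4 + 18)/6 = 36/6 = 6
te_Task 8 = (1 + 4·2 + 3)/6 = 12/6 = 2
te_Task 9 = (11 + 4·12 + 19)/6 = 78/6 = 13
te_Task 10 = (3 + 4·5 + 13)/6 = 36/6 = 6

Forward pass:
ES_Task 1 = 0; EF_Task 1 = 6
ES_Task 2 = 0; EF_Task 2 = 9
ES_Task 3 = 9; EF_Task 3 = 9+4 = 13
ES_Task 4 = max(EF_Task 1=6, EF_Task 2=9) = 9; EF_Task 4 = 9+2 = 11
ES_Task 5 = max(EF_Task 1=6, EF_Task 3=13) = 13; EF_Task 5 = 13+14 = 27
ES_Task 6 = 9; EF_Task 6 = 9+8 = 17
ES_Task 7 = 6; EF_Task 7 = 6+6 = 12
ES_Task 8 = 17; EF_Task 8 = 17+2 = 19
ES_Task 9 = 17; EF_Task 9 = 17+13 = 30
ES_Task 10 = max(EF_Task 4=11, EF_Task 5=27, EF_Task 7=12, EF_Task 8=19, EF_Task 9=30) = 30; EF_Task 10 = 30+6 = 36
Expected project duration μ = 36 days. Critical path: Task 2 → Task 6 → Task 9 → Task 10.

Backward pass:
LF_Task 10 = 36; LS_Task 10 = 36−6 = 30
LF_Task 9 = LS_Task 10 = 30; LS_Task 9 = 30−13 = 17
LF_Task 8 = LS_Task 10 = 30; LS_Task 8 = 30−2 = 28
LF_Task 7 = LS_Task 10 = 30; LS_Task 7 = 30−6 = 24
LF_Task 6 = min(LS_Task 8=28, LS_Task 9=17) = 17; LS_Task 6 = 17−8 = 9
LF_Task 5 = LS_Task 10 = 30; LS_Task 5 = 30−14 = 16
LF_Task 4 = LS_Task 10 = 30; LS_Task 4 = 30−2 = 28
LF_Task 3 = LS_Task 5 = 16; LS_Task 3 = 16−4 = 12
LF_Task 2 = min(LS_Task 3=12, LS_Task 4=28, LS_Task 6=9) = 9; LS_Task 2 = 9−9 = 0
LF_Task 1 = min(LS_Task 4=28, LS_Task 5=16, LS_Task 7=24) = 16; LS_Task 1 = 16−6 = 10
Slack_Task 7 = LS_Task 7 − ES_Task 7 = 24 − 6 = 18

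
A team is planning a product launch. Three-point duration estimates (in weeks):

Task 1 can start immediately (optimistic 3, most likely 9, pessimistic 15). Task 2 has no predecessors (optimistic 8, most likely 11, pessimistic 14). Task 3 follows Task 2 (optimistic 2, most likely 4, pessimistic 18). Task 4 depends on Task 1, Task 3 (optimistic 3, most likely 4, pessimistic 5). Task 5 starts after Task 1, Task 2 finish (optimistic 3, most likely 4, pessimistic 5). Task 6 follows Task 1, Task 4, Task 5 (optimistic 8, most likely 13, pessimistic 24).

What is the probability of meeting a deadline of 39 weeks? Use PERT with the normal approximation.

te_Task 1 = (3 + 4·9 + 15)/6 = 54/6 = 9; σ²_Task 1 = ((15−3)/6)² = 4.000
te_Task 2 = (8 + 4·11 + 14)/6 = 66/6 = 11; σ²_Task 2 = ((14−8)/6)² = 1.000
te_Task 3 = (2 + 4·4 + 18)/6 = 36/6 = 6; σ²_Task 3 = ((18−2)/6)² = 7.111
te_Task 4 = (3 + 4·4 + 5)/6 = 24/6 = 4; σ²_Task 4 = ((5−3)/6)² = 0.111
te_Task 5 = (3 + 4·4 + 5)/6 = 24/6 = 4; σ²_Task 5 = ((5−3)/6)² = 0.111
te_Task 6 = (8 + 4·13 + 24)/6 = 84/6 = 14; σ²_Task 6 = ((24−8)/6)² = 7.111

Forward pass:
ES_Task 1 = 0; EF_Task 1 = 9
ES_Task 2 = 0; EF_Task 2 = 11
ES_Task 3 = 11; EF_Task 3 = 11+6 = 17
ES_Task 4 = max(EF_Task 1=9, EF_Task 3=17) = 17; EF_Task 4 = 17+4 = 21
ES_Task 5 = max(EF_Task 1=9, EF_Task 2=11) = 11; EF_Task 5 = 11+4 = 15
ES_Task 6 = max(EF_Task 1=9, EF_Task 4=21, EF_Task 5=15) = 21; EF_Task 6 = 21+14 = 35
Expected project duration μ = 35 weeks. Critical path: Task 2 → Task 3 → Task 4 → Task 6.

Variance along critical path = 1.000 + 7.111 + 0.111 + 7.111 = 15.333; σ = √15.333 = 3.916 weeks.
Z = (39 − 35) / 3.916 = 1.022
P(T ≤ 39) = Φ(1.022) ≈ 0.846

0.846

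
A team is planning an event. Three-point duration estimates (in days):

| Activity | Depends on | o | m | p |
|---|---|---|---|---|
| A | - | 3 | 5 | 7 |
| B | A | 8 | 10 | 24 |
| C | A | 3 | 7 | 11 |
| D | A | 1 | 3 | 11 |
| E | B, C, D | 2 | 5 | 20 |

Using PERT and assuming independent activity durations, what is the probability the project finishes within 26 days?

te_A = (3 + 4·5 + 7)/6 = 30/6 = 5; σ²_A = ((7−3)/6)² = 0.444
te_B = (8 + 4·10 + 24)/6 = 72/6 = 12; σ²_B = ((24−8)/6)² = 7.111
te_C = (3 + 4·7 + 11)/6 = 42/6 = 7; σ²_C = ((11−3)/6)² = 1.778
te_D = (1 + 4·3 + 11)/6 = 24/6 = 4; σ²_D = ((11−1)/6)² = 2.778
te_E = (2 + 4·5 + 20)/6 = 42/6 = 7; σ²_E = ((20−2)/6)² = 9.000

Forward pass:
ES_A = 0; EF_A = 5
ES_B = 5; EF_B = 5+12 = 17
ES_C = 5; EF_C = 5+7 = 12
ES_D = 5; EF_D = 5+4 = 9
ES_E = max(EF_B=17, EF_C=12, EF_D=9) = 17; EF_E = 17+7 = 24
Expected project duration μ = 24 days. Critical path: A → B → E.

Variance along critical path = 0.444 + 7.111 + 9.000 = 16.556; σ = √16.556 = 4.069 days.
Z = (26 − 24) / 4.069 = 0.492
P(T ≤ 26) = Φ(0.492) ≈ 0.688

0.688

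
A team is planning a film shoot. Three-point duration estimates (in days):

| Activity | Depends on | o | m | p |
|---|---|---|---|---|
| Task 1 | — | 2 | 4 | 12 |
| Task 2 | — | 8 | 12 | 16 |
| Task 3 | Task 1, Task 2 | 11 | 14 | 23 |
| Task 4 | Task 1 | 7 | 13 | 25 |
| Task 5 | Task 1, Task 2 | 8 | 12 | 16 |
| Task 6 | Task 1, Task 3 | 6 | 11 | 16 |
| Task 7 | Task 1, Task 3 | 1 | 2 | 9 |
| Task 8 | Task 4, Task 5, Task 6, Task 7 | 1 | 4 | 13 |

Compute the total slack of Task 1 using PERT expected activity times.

te_Task 1 = (2 + 4·4 + 12)/6 = 30/6 = 5
te_Task 2 = (8 + 4·12 + 16)/6 = 72/6 = 12
te_Task 3 = (11 + 4·14 + 23)/6 = 90/6 = 15
te_Task 4 = (7 + 4·13 + 25)/6 = 84/6 = 14
te_Task 5 = (8 + 4·12 + 16)/6 = 72/6 = 12
te_Task 6 = (6 + 4·11 + 16)/6 = 66/6 = 11
te_Task 7 = (1 + 4·2 + 9)/6 = 18/6 = 3
te_Task 8 = (1 + 4·4 + 13)/6 = 30/6 = 5

Forward pass:
ES_Task 1 = 0; EF_Task 1 = 5
ES_Task 2 = 0; EF_Task 2 = 12
ES_Task 3 = max(EF_Task 1=5, EF_Task 2=12) = 12; EF_Task 3 = 12+15 = 27
ES_Task 4 = 5; EF_Task 4 = 5+14 = 19
ES_Task 5 = max(EF_Task 1=5, EF_Task 2=12) = 12; EF_Task 5 = 12+12 = 24
ES_Task 6 = max(EF_Task 1=5, EF_Task 3=27) = 27; EF_Task 6 = 27+11 = 38
ES_Task 7 = max(EF_Task 1=5, EF_Task 3=27) = 27; EF_Task 7 = 27+3 = 30
ES_Task 8 = max(EF_Task 4=19, EF_Task 5=24, EF_Task 6=38, EF_Task 7=30) = 38; EF_Task 8 = 38+5 = 43
Expected project duration μ = 43 days. Critical path: Task 2 → Task 3 → Task 6 → Task 8.

Backward pass:
LF_Task 8 = 43; LS_Task 8 = 43−5 = 38
LF_Task 7 = LS_Task 8 = 38; LS_Task 7 = 38−3 = 35
LF_Task 6 = LS_Task 8 = 38; LS_Task 6 = 38−11 = 27
LF_Task 5 = LS_Task 8 = 38; LS_Task 5 = 38−12 = 26
LF_Task 4 = LS_Task 8 = 38; LS_Task 4 = 38−14 = 24
LF_Task 3 = min(LS_Task 6=27, LS_Task 7=35) = 27; LS_Task 3 = 27−15 = 12
LF_Task 2 = min(LS_Task 3=12, LS_Task 5=26) = 12; LS_Task 2 = 12−12 = 0
LF_Task 1 = min(LS_Task 3=12, LS_Task 4=24, LS_Task 5=26, LS_Task 6=27, LS_Task 7=35) = 12; LS_Task 1 = 12−5 = 7
Slack_Task 1 = LS_Task 1 − ES_Task 1 = 7 − 0 = 7

7 days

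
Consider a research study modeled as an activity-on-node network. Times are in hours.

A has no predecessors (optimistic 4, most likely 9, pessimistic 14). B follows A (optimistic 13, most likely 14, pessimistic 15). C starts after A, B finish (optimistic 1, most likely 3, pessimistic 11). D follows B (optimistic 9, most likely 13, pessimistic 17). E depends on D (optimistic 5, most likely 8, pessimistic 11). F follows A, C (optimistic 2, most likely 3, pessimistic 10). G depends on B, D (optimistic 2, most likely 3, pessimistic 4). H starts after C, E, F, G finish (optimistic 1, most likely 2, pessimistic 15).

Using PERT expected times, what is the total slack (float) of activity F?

te_A = (4 + 4·9 + 14)/6 = 54/6 = 9
te_B = (13 + 4·14 + 15)/6 = 84/6 = 14
te_C = (1 + 4·3 + 11)/6 = 24/6 = 4
te_D = (9 + 4·13 + 17)/6 = 78/6 = 13
te_E = (5 + 4·8 + 11)/6 = 48/6 = 8
te_F = (2 + 4·3 + 10)/6 = 24/6 = 4
te_G = (2 + 4·3 + 4)/6 = 18/6 = 3
te_H = (1 + 4·2 + 15)/6 = 24/6 = 4

Forward pass:
ES_A = 0; EF_A = 9
ES_B = 9; EF_B = 9+14 = 23
ES_C = max(EF_A=9, EF_B=23) = 23; EF_C = 23+4 = 27
ES_D = 23; EF_D = 23+13 = 36
ES_E = 36; EF_E = 36+8 = 44
ES_F = max(EF_A=9, EF_C=27) = 27; EF_F = 27+4 = 31
ES_G = max(EF_B=23, EF_D=36) = 36; EF_G = 36+3 = 39
ES_H = max(EF_C=27, EF_E=44, EF_F=31, EF_G=39) = 44; EF_H = 44+4 = 48
Expected project duration μ = 48 hours. Critical path: A → B → D → E → H.

Backward pass:
LF_H = 48; LS_H = 48−4 = 44
LF_G = LS_H = 44; LS_G = 44−3 = 41
LF_F = LS_H = 44; LS_F = 44−4 = 40
LF_E = LS_H = 44; LS_E = 44−8 = 36
LF_D = min(LS_E=36, LS_G=41) = 36; LS_D = 36−13 = 23
LF_C = min(LS_F=40, LS_H=44) = 40; LS_C = 40−4 = 36
LF_B = min(LS_C=36, LS_D=23, LS_G=41) = 23; LS_B = 23−14 = 9
LF_A = min(LS_B=9, LS_C=36, LS_F=40) = 9; LS_A = 9−9 = 0
Slack_F = LS_F − ES_F = 40 − 27 = 13

13 hours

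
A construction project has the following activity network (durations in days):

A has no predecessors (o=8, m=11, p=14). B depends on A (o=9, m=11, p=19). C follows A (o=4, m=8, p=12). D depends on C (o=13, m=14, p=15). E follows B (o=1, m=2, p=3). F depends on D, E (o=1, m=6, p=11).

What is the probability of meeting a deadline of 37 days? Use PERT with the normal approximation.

te_A = (8 + 4·11 + 14)/6 = 66/6 = 11; σ²_A = ((14−8)/6)² = 1.000
te_B = (9 + 4·11 + 19)/6 = 72/6 = 12; σ²_B = ((19−9)/6)² = 2.778
te_C = (4 + 4·8 + 12)/6 = 48/6 = 8; σ²_C = ((12−4)/6)² = 1.778
te_D = (13 + 4·14 + 15)/6 = 84/6 = 14; σ²_D = ((15−13)/6)² = 0.111
te_E = (1 + 4·2 + 3)/6 = 12/6 = 2; σ²_E = ((3−1)/6)² = 0.111
te_F = (1 + 4·6 + 11)/6 = 36/6 = 6; σ²_F = ((11−1)/6)² = 2.778

Forward pass:
ES_A = 0; EF_A = 11
ES_B = 11; EF_B = 11+12 = 23
ES_C = 11; EF_C = 11+8 = 19
ES_D = 19; EF_D = 19+14 = 33
ES_E = 23; EF_E = 23+2 = 25
ES_F = max(EF_D=33, EF_E=25) = 33; EF_F = 33+6 = 39
Expected project duration μ = 39 days. Critical path: A → C → D → F.

Variance along critical path = 1.000 + 1.778 + 0.111 + 2.778 = 5.667; σ = √5.667 = 2.380 days.
Z = (37 − 39) / 2.380 = -0.840
P(T ≤ 37) = Φ(-0.840) ≈ 0.200

0.200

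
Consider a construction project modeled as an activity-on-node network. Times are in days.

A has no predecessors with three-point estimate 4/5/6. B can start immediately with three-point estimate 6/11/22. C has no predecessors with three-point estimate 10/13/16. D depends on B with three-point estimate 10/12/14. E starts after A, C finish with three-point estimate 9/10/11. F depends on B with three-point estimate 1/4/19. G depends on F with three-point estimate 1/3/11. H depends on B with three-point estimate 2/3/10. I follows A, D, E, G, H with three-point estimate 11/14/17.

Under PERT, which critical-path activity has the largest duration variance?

B

te_A = (4 + 4·5 + 6)/6 = 30/6 = 5; σ²_A = ((6−4)/6)² = 0.111
te_B = (6 + 4·11 + 22)/6 = 72/6 = 12; σ²_B = ((22−6)/6)² = 7.111
te_C = (10 + 4·13 + 16)/6 = 78/6 = 13; σ²_C = ((16−10)/6)² = 1.000
te_D = (10 + 4·12 + 14)/6 = 72/6 = 12; σ²_D = ((14−10)/6)² = 0.444
te_E = (9 + 4·10 + 11)/6 = 60/6 = 10; σ²_E = ((11−9)/6)² = 0.111
te_F = (1 + 4·4 + 19)/6 = 36/6 = 6; σ²_F = ((19−1)/6)² = 9.000
te_G = (1 + 4·3 + 11)/6 = 24/6 = 4; σ²_G = ((11−1)/6)² = 2.778
te_H = (2 + 4·3 + 10)/6 = 24/6 = 4; σ²_H = ((10−2)/6)² = 1.778
te_I = (11 + 4·14 + 17)/6 = 84/6 = 14; σ²_I = ((17−11)/6)² = 1.000

Forward pass:
ES_A = 0; EF_A = 5
ES_B = 0; EF_B = 12
ES_C = 0; EF_C = 13
ES_D = 12; EF_D = 12+12 = 24
ES_E = max(EF_A=5, EF_C=13) = 13; EF_E = 13+10 = 23
ES_F = 12; EF_F = 12+6 = 18
ES_G = 18; EF_G = 18+4 = 22
ES_H = 12; EF_H = 12+4 = 16
ES_I = max(EF_A=5, EF_D=24, EF_E=23, EF_G=22, EF_H=16) = 24; EF_I = 24+14 = 38
Expected project duration μ = 38 days. Critical path: B → D → I.

Variances on critical path: σ²_B=7.111, σ²_D=0.444, σ²_I=1.000.
Largest is σ²_B = 7.111.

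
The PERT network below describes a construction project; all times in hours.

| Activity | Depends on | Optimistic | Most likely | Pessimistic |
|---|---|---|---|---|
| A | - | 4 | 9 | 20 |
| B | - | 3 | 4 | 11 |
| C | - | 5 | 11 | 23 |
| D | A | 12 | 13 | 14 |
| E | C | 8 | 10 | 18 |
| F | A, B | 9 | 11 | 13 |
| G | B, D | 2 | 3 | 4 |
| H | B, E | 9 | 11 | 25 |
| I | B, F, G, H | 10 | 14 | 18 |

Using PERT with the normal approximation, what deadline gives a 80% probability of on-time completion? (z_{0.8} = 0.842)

53.8 hours

te_A = (4 + 4·9 + 20)/6 = 60/6 = 10; σ²_A = ((20−4)/6)² = 7.111
te_B = (3 + 4·4 + 11)/6 = 30/6 = 5; σ²_B = ((11−3)/6)² = 1.778
te_C = (5 + 4·11 + 23)/6 = 72/6 = 12; σ²_C = ((23−5)/6)² = 9.000
te_D = (12 + 4·13 + 14)/6 = 78/6 = 13; σ²_D = ((14−12)/6)² = 0.111
te_E = (8 + 4·10 + 18)/6 = 66/6 = 11; σ²_E = ((18−8)/6)² = 2.778
te_F = (9 + 4·11 + 13)/6 = 66/6 = 11; σ²_F = ((13−9)/6)² = 0.444
te_G = (2 + 4·3 + 4)/6 = 18/6 = 3; σ²_G = ((4−2)/6)² = 0.111
te_H = (9 + 4·11 + 25)/6 = 78/6 = 13; σ²_H = ((25−9)/6)² = 7.111
te_I = (10 + 4·14 + 18)/6 = 84/6 = 14; σ²_I = ((18−10)/6)² = 1.778

Forward pass:
ES_A = 0; EF_A = 10
ES_B = 0; EF_B = 5
ES_C = 0; EF_C = 12
ES_D = 10; EF_D = 10+13 = 23
ES_E = 12; EF_E = 12+11 = 23
ES_F = max(EF_A=10, EF_B=5) = 10; EF_F = 10+11 = 21
ES_G = max(EF_B=5, EF_D=23) = 23; EF_G = 23+3 = 26
ES_H = max(EF_B=5, EF_E=23) = 23; EF_H = 23+13 = 36
ES_I = max(EF_B=5, EF_F=21, EF_G=26, EF_H=36) = 36; EF_I = 36+14 = 50
Expected project duration μ = 50 hours. Critical path: C → E → H → I.

Variance along critical path = 9.000 + 2.778 + 7.111 + 1.778 = 20.667; σ = 4.546 hours.
D = μ + z·σ = 50 + 0.842·4.546 = 53.8 hours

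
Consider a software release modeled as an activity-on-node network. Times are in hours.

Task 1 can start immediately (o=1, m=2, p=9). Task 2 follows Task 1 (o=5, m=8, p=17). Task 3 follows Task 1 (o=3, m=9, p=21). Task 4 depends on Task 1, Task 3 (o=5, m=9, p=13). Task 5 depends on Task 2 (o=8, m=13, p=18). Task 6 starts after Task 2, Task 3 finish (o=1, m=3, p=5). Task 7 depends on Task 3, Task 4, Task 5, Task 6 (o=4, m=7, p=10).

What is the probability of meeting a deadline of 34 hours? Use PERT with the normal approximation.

0.741

te_Task 1 = (1 + 4·2 + 9)/6 = 18/6 = 3; σ²_Task 1 = ((9−1)/6)² = 1.778
te_Task 2 = (5 + 4·8 + 17)/6 = 54/6 = 9; σ²_Task 2 = ((17−5)/6)² = 4.000
te_Task 3 = (3 + 4·9 + 21)/6 = 60/6 = 10; σ²_Task 3 = ((21−3)/6)² = 9.000
te_Task 4 = (5 + 4·9 + 13)/6 = 54/6 = 9; σ²_Task 4 = ((13−5)/6)² = 1.778
te_Task 5 = (8 + 4·13 + 18)/6 = 78/6 = 13; σ²_Task 5 = ((18−8)/6)² = 2.778
te_Task 6 = (1 + 4·3 + 5)/6 = 18/6 = 3; σ²_Task 6 = ((5−1)/6)² = 0.444
te_Task 7 = (4 + 4·7 + 10)/6 = 42/6 = 7; σ²_Task 7 = ((10−4)/6)² = 1.000

Forward pass:
ES_Task 1 = 0; EF_Task 1 = 3
ES_Task 2 = 3; EF_Task 2 = 3+9 = 12
ES_Task 3 = 3; EF_Task 3 = 3+10 = 13
ES_Task 4 = max(EF_Task 1=3, EF_Task 3=13) = 13; EF_Task 4 = 13+9 = 22
ES_Task 5 = 12; EF_Task 5 = 12+13 = 25
ES_Task 6 = max(EF_Task 2=12, EF_Task 3=13) = 13; EF_Task 6 = 13+3 = 16
ES_Task 7 = max(EF_Task 3=13, EF_Task 4=22, EF_Task 5=25, EF_Task 6=16) = 25; EF_Task 7 = 25+7 = 32
Expected project duration μ = 32 hours. Critical path: Task 1 → Task 2 → Task 5 → Task 7.

Variance along critical path = 1.778 + 4.000 + 2.778 + 1.000 = 9.556; σ = √9.556 = 3.091 hours.
Z = (34 − 32) / 3.091 = 0.647
P(T ≤ 34) = Φ(0.647) ≈ 0.741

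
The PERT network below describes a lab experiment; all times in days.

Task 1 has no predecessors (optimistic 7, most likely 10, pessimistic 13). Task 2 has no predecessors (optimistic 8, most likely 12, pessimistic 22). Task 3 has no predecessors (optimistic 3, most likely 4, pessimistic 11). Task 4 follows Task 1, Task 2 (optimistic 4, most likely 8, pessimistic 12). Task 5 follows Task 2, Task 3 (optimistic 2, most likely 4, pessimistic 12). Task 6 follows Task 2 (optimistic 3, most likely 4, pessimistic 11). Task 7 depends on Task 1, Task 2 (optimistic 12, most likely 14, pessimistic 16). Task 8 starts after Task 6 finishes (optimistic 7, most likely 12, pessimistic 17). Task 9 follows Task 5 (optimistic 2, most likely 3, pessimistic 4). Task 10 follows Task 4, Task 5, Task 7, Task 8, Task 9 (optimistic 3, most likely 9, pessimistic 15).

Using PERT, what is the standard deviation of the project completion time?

3.74 days

te_Task 1 = (7 + 4·10 + 13)/6 = 60/6 = 10; σ²_Task 1 = ((13−7)/6)² = 1.000
te_Task 2 = (8 + 4·12 + 22)/6 = 78/6 = 13; σ²_Task 2 = ((22−8)/6)² = 5.444
te_Task 3 = (3 + 4·4 + 11)/6 = 30/6 = 5; σ²_Task 3 = ((11−3)/6)² = 1.778
te_Task 4 = (4 + 4·8 + 12)/6 = 48/6 = 8; σ²_Task 4 = ((12−4)/6)² = 1.778
te_Task 5 = (2 + 4·4 + 12)/6 = 30/6 = 5; σ²_Task 5 = ((12−2)/6)² = 2.778
te_Task 6 = (3 + 4·4 + 11)/6 = 30/6 = 5; σ²_Task 6 = ((11−3)/6)² = 1.778
te_Task 7 = (12 + 4·14 + 16)/6 = 84/6 = 14; σ²_Task 7 = ((16−12)/6)² = 0.444
te_Task 8 = (7 + 4·12 + 17)/6 = 72/6 = 12; σ²_Task 8 = ((17−7)/6)² = 2.778
te_Task 9 = (2 + 4·3 + 4)/6 = 18/6 = 3; σ²_Task 9 = ((4−2)/6)² = 0.111
te_Task 10 = (3 + 4·9 + 15)/6 = 54/6 = 9; σ²_Task 10 = ((15−3)/6)² = 4.000

Forward pass:
ES_Task 1 = 0; EF_Task 1 = 10
ES_Task 2 = 0; EF_Task 2 = 13
ES_Task 3 = 0; EF_Task 3 = 5
ES_Task 4 = max(EF_Task 1=10, EF_Task 2=13) = 13; EF_Task 4 = 13+8 = 21
ES_Task 5 = max(EF_Task 2=13, EF_Task 3=5) = 13; EF_Task 5 = 13+5 = 18
ES_Task 6 = 13; EF_Task 6 = 13+5 = 18
ES_Task 7 = max(EF_Task 1=10, EF_Task 2=13) = 13; EF_Task 7 = 13+14 = 27
ES_Task 8 = 18; EF_Task 8 = 18+12 = 30
ES_Task 9 = 18; EF_Task 9 = 18+3 = 21
ES_Task 10 = max(EF_Task 4=21, EF_Task 5=18, EF_Task 7=27, EF_Task 8=30, EF_Task 9=21) = 30; EF_Task 10 = 30+9 = 39
Expected project duration μ = 39 days. Critical path: Task 2 → Task 6 → Task 8 → Task 10.

Variance along critical path = 5.444 + 1.778 + 2.778 + 4.000 = 14.000
σ = √14.000 = 3.742 days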